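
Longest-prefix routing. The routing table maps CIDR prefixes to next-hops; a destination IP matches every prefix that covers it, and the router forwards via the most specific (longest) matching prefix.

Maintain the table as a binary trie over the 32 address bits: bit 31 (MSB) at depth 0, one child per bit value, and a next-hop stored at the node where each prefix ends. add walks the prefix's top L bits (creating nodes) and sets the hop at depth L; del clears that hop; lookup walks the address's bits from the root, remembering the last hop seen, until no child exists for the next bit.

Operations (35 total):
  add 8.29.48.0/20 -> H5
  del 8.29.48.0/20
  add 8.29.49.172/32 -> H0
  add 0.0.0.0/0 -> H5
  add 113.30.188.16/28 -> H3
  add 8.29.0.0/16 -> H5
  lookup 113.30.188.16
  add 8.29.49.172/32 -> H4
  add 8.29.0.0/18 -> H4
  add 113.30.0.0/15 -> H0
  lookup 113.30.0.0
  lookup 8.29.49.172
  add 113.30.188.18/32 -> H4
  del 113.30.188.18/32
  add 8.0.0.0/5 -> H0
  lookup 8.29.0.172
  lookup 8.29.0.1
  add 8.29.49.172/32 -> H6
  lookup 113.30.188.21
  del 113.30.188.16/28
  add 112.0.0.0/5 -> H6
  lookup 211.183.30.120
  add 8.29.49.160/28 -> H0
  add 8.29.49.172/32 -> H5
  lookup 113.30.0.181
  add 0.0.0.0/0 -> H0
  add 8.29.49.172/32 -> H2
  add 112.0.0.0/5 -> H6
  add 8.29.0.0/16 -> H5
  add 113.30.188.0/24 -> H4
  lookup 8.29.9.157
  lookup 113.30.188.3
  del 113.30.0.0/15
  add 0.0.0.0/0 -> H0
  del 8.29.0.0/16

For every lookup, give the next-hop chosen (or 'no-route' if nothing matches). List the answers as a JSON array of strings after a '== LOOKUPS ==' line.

Trace:
  + 8.29.48.0/20 (H5) depth=20
  del 8.29.48.0/20 (clear depth 20)
  + 8.29.49.172/32 (H0) depth=32
  + 0.0.0.0/0 (H5) depth=0
  + 113.30.188.16/28 (H3) depth=28
  + 8.29.0.0/16 (H5) depth=16
  lookup 113.30.188.16: bits 0111000100011110101111000001 walk d0:H5→d1:-→d2:-→d3:-→d4:-→d5:-→d6:-→d7:-→d8:-→d9:-→d10:-→d11:-→d12:-→d13:-→d14:-→d15:-→d16:-→d17:-→d18:-→d19:-→d20:-→d21:-→d22:-→d23:-→d24:-→d25:-→d26:-→d27:-→d28:H3 -> H3
  + 8.29.49.172/32 (H4) depth=32
  + 8.29.0.0/18 (H4) depth=18
  + 113.30.0.0/15 (H0) depth=15
  lookup 113.30.0.0: bits 0111000100011110 walk d0:H5→d1:-→d2:-→d3:-→d4:-→d5:-→d6:-→d7:-→d8:-→d9:-→d10:-→d11:-→d12:-→d13:-→d14:-→d15:H0→d16:- -> H0
  lookup 8.29.49.172: bits 00001000000111010011000110101100 walk d0:H5→d1:-→d2:-→d3:-→d4:-→d5:-→d6:-→d7:-→d8:-→d9:-→d10:-→d11:-→d12:-→d13:-→d14:-→d15:-→d16:H5→d17:-→d18:H4→d19:-→d20:-→d21:-→d22:-→d23:-→d24:-→d25:-→d26:-→d27:-→d28:-→d29:-→d30:-→d31:-→d32:H4 -> H4
  + 113.30.188.18/32 (H4) depth=32
  del 113.30.188.18/32 (clear depth 32)
  + 8.0.0.0/5 (H0) depth=5
  lookup 8.29.0.172: bits 000010000001110100 walk d0:H5→d1:-→d2:-→d3:-→d4:-→d5:H0→d6:-→d7:-→d8:-→d9:-→d10:-→d11:-→d12:-→d13:-→d14:-→d15:-→d16:H5→d17:-→d18:H4 -> H4
  lookup 8.29.0.1: bits 000010000001110100 walk d0:H5→d1:-→d2:-→d3:-→d4:-→d5:H0→d6:-→d7:-→d8:-→d9:-→d10:-→d11:-→d12:-→d13:-→d14:-→d15:-→d16:H5→d17:-→d18:H4 -> H4
  + 8.29.49.172/32 (H6) depth=32
  lookup 113.30.188.21: bits 01110001000111101011110000010 walk d0:H5→d1:-→d2:-→d3:-→d4:-→d5:-→d6:-→d7:-→d8:-→d9:-→d10:-→d11:-→d12:-→d13:-→d14:-→d15:H0→d16:-→d17:-→d18:-→d19:-→d20:-→d21:-→d22:-→d23:-→d24:-→d25:-→d26:-→d27:-→d28:H3→d29:- -> H3
  del 113.30.188.16/28 (clear depth 28)
  + 112.0.0.0/5 (H6) depth=5
  lookup 211.183.30.120: bits ε walk d0:H5 -> H5
  + 8.29.49.160/28 (H0) depth=28
  + 8.29.49.172/32 (H5) depth=32
  lookup 113.30.0.181: bits 0111000100011110 walk d0:H5→d1:-→d2:-→d3:-→d4:-→d5:H6→d6:-→d7:-→d8:-→d9:-→d10:-→d11:-→d12:-→d13:-→d14:-→d15:H0→d16:- -> H0
  + 0.0.0.0/0 (H0) depth=0
  + 8.29.49.172/32 (H2) depth=32
  + 112.0.0.0/5 (H6) depth=5
  + 8.29.0.0/16 (H5) depth=16
  + 113.30.188.0/24 (H4) depth=24
  lookup 8.29.9.157: bits 000010000001110100 walk d0:H0→d1:-→d2:-→d3:-→d4:-→d5:H0→d6:-→d7:-→d8:-→d9:-→d10:-→d11:-→d12:-→d13:-→d14:-→d15:-→d16:H5→d17:-→d18:H4 -> H4
  lookup 113.30.188.3: bits 011100010001111010111100000 walk d0:H0→d1:-→d2:-→d3:-→d4:-→d5:H6→d6:-→d7:-→d8:-→d9:-→d10:-→d11:-→d12:-→d13:-→d14:-→d15:H0→d16:-→d17:-→d18:-→d19:-→d20:-→d21:-→d22:-→d23:-→d24:H4→d25:-→d26:-→d27:- -> H4
  del 113.30.0.0/15 (clear depth 15)
  + 0.0.0.0/0 (H0) depth=0
  del 8.29.0.0/16 (clear depth 16)

== LOOKUPS ==
["H3","H0","H4","H4","H4","H3","H5","H0","H4","H4"]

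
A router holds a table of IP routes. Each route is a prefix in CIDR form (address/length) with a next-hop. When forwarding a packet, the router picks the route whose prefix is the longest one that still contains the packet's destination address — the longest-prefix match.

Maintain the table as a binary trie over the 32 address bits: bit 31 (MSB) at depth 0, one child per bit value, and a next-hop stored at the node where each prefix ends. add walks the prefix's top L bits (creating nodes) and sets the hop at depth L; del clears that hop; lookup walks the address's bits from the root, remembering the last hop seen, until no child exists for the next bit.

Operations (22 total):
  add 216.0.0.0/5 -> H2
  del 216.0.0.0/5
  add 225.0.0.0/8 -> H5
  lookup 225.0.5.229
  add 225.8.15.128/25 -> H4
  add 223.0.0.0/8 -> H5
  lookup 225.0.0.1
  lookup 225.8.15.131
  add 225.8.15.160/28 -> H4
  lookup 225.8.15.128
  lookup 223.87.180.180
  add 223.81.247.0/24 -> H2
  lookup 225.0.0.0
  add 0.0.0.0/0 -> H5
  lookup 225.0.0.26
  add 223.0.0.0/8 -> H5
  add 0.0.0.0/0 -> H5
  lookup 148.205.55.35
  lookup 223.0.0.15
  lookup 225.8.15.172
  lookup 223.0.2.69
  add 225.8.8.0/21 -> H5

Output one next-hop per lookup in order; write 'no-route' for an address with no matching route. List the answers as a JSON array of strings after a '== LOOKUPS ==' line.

Trace:
  add 216.0.0.0/5 -> H2 at depth 5
  del 216.0.0.0/5 (clear depth 5)
  add 225.0.0.0/8 -> H5 at depth 8
  Q 225.0.5.229: descend 11100001 ; hops seen [H5] ; pick H5
  add 225.8.15.128/25 -> H4 at depth 25
  add 223.0.0.0/8 -> H5 at depth 8
  Q 225.0.0.1: descend 111000010000 ; hops seen [H5] ; pick H5
  Q 225.8.15.131: descend 1110000100001000000011111 ; hops seen [H5,H4] ; pick H4
  add 225.8.15.160/28 -> H4 at depth 28
  Q 225.8.15.128: descend 11100001000010000000111110 ; hops seen [H5,H4] ; pick H4
  Q 223.87.180.180: descend 11011111 ; hops seen [H5] ; pick H5
  add 223.81.247.0/24 -> H2 at depth 24
  Q 225.0.0.0: descend 111000010000 ; hops seen [H5] ; pick H5
  add 0.0.0.0/0 -> H5 at depth 0
  Q 225.0.0.26: descend 111000010000 ; hops seen [H5,H5] ; pick H5
  add 223.0.0.0/8 -> H5 at depth 8
  add 0.0.0.0/0 -> H5 at depth 0
  Q 148.205.55.35: descend 1 ; hops seen [H5] ; pick H5
  Q 223.0.0.15: descend 110111110 ; hops seen [H5,H5] ; pick H5
  Q 225.8.15.172: descend 1110000100001000000011111010 ; hops seen [H5,H5,H4,H4] ; pick H4
  Q 223.0.2.69: descend 110111110 ; hops seen [H5,H5] ; pick H5
  add 225.8.8.0/21 -> H5 at depth 21

== LOOKUPS ==
["H5","H5","H4","H4","H5","H5","H5","H5","H5","H4","H5"]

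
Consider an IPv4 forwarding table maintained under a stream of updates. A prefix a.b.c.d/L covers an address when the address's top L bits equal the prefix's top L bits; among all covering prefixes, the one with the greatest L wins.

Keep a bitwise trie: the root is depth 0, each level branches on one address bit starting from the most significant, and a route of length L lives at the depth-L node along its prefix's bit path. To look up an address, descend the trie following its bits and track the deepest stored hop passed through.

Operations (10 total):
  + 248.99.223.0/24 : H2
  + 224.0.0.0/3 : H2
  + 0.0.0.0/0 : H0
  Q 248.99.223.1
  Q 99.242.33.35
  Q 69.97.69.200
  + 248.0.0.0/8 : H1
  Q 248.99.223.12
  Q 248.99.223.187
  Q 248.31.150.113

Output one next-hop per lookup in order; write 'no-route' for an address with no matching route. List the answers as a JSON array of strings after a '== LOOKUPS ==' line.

Trace:
  + 248.99.223.0/24 (H2) depth=24
  + 224.0.0.0/3 (H2) depth=3
  + 0.0.0.0/0 (H0) depth=0
  ? 248.99.223.1  path d0:H0→d1:-→d2:-→d3:H2→d4:-→d5:-→d6:-→d7:-→d8:-→d9:-→d10:-→d11:-→d12:-→d13:-→d14:-→d15:-→d16:-→d17:-→d18:-→d19:-→d20:-→d21:-→d22:-→d23:-→d24:H2  best=H2
  ? 99.242.33.35  path d0:H0  best=H0
  ? 69.97.69.200  path d0:H0  best=H0
  + 248.0.0.0/8 (H1) depth=8
  ? 248.99.223.12  path d0:H0→d1:-→d2:-→d3:H2→d4:-→d5:-→d6:-→d7:-→d8:H1→d9:-→d10:-→d11:-→d12:-→d13:-→d14:-→d15:-→d16:-→d17:-→d18:-→d19:-→d20:-→d21:-→d22:-→d23:-→d24:H2  best=H2
  ? 248.99.223.187  path d0:H0→d1:-→d2:-→d3:H2→d4:-→d5:-→d6:-→d7:-→d8:H1→d9:-→d10:-→d11:-→d12:-→d13:-→d14:-→d15:-→d16:-→d17:-→d18:-→d19:-→d20:-→d21:-→d22:-→d23:-→d24:H2  best=H2
  ? 248.31.150.113  path d0:H0→d1:-→d2:-→d3:H2→d4:-→d5:-→d6:-→d7:-→d8:H1→d9:-  best=H1

== LOOKUPS ==
["H2","H0","H0","H2","H2","H1"]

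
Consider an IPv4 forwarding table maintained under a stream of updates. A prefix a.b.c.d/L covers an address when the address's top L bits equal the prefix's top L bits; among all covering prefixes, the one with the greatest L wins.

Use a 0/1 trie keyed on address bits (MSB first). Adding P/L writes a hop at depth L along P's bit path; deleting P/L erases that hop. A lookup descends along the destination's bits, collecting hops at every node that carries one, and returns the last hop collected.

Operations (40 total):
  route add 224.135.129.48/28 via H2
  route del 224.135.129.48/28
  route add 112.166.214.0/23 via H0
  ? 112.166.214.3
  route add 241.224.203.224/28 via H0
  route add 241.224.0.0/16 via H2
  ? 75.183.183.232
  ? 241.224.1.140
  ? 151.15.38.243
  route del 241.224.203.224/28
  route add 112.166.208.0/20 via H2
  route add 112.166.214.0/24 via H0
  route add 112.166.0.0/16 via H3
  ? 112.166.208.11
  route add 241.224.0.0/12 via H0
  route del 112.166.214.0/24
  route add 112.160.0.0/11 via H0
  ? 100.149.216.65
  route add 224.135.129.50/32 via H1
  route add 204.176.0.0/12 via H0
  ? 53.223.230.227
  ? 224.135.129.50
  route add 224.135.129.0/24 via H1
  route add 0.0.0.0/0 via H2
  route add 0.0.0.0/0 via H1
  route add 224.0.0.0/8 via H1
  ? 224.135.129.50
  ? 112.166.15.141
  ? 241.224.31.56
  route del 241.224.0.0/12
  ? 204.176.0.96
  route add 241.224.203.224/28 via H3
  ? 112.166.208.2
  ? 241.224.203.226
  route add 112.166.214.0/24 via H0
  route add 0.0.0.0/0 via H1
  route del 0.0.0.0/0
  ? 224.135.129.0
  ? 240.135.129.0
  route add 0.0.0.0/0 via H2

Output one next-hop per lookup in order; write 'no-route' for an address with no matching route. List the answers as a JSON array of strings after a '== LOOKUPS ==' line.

Process each operation:
  + 224.135.129.48/28 (H2) depth=28
  del 224.135.129.48/28 (clear depth 28)
  + 112.166.214.0/23 (H0) depth=23
  ? 112.166.214.3  path d0:-→d1:-→d2:-→d3:-→d4:-→d5:-→d6:-→d7:-→d8:-→d9:-→d10:-→d11:-→d12:-→d13:-→d14:-→d15:-→d16:-→d17:-→d18:-→d19:-→d20:-→d21:-→d22:-→d23:H0  best=H0
  + 241.224.203.224/28 (H0) depth=28
  + 241.224.0.0/16 (H2) depth=16
  ? 75.183.183.232  path d0:-→d1:-→d2:-  best=no-route
  ? 241.224.1.140  path d0:-→d1:-→d2:-→d3:-→d4:-→d5:-→d6:-→d7:-→d8:-→d9:-→d10:-→d11:-→d12:-→d13:-→d14:-→d15:-→d16:H2  best=H2
  ? 151.15.38.243  path d0:-→d1:-  best=no-route
  del 241.224.203.224/28 (clear depth 28)
  + 112.166.208.0/20 (H2) depth=20
  + 112.166.214.0/24 (H0) depth=24
  + 112.166.0.0/16 (H3) depth=16
  ? 112.166.208.11  path d0:-→d1:-→d2:-→d3:-→d4:-→d5:-→d6:-→d7:-→d8:-→d9:-→d10:-→d11:-→d12:-→d13:-→d14:-→d15:-→d16:H3→d17:-→d18:-→d19:-→d20:H2→d21:-  best=H2
  + 241.224.0.0/12 (H0) depth=12
  del 112.166.214.0/24 (clear depth 24)
  + 112.160.0.0/11 (H0) depth=11
  ? 100.149.216.65  path d0:-→d1:-→d2:-→d3:-  best=no-route
  + 224.135.129.50/32 (H1) depth=32
  + 204.176.0.0/12 (H0) depth=12
  ? 53.223.230.227  path d0:-→d1:-  best=no-route
  ? 224.135.129.50  path d0:-→d1:-→d2:-→d3:-→d4:-→d5:-→d6:-→d7:-→d8:-→d9:-→d10:-→d11:-→d12:-→d13:-→d14:-→d15:-→d16:-→d17:-→d18:-→d19:-→d20:-→d21:-→d22:-→d23:-→d24:-→d25:-→d26:-→d27:-→d28:-→d29:-→d30:-→d31:-→d32:H1  best=H1
  + 224.135.129.0/24 (H1) depth=24
  + 0.0.0.0/0 (H2) depth=0
  + 0.0.0.0/0 (H1) depth=0
  + 224.0.0.0/8 (H1) depth=8
  ? 224.135.129.50  path d0:H1→d1:-→d2:-→d3:-→d4:-→d5:-→d6:-→d7:-→d8:H1→d9:-→d10:-→d11:-→d12:-→d13:-→d14:-→d15:-→d16:-→d17:-→d18:-→d19:-→d20:-→d21:-→d22:-→d23:-→d24:H1→d25:-→d26:-→d27:-→d28:-→d29:-→d30:-→d31:-→d32:H1  best=H1
  ? 112.166.15.141  path d0:H1→d1:-→d2:-→d3:-→d4:-→d5:-→d6:-→d7:-→d8:-→d9:-→d10:-→d11:H0→d12:-→d13:-→d14:-→d15:-→d16:H3  best=H3
  ? 241.224.31.56  path d0:H1→d1:-→d2:-→d3:-→d4:-→d5:-→d6:-→d7:-→d8:-→d9:-→d10:-→d11:-→d12:H0→d13:-→d14:-→d15:-→d16:H2  best=H2
  del 241.224.0.0/12 (clear depth 12)
  ? 204.176.0.96  path d0:H1→d1:-→d2:-→d3:-→d4:-→d5:-→d6:-→d7:-→d8:-→d9:-→d10:-→d11:-→d12:H0  best=H0
  + 241.224.203.224/28 (H3) depth=28
  ? 112.166.208.2  path d0:H1→d1:-→d2:-→d3:-→d4:-→d5:-→d6:-→d7:-→d8:-→d9:-→d10:-→d11:H0→d12:-→d13:-→d14:-→d15:-→d16:H3→d17:-→d18:-→d19:-→d20:H2→d21:-  best=H2
  ? 241.224.203.226  path d0:H1→d1:-→d2:-→d3:-→d4:-→d5:-→d6:-→d7:-→d8:-→d9:-→d10:-→d11:-→d12:-→d13:-→d14:-→d15:-→d16:H2→d17:-→d18:-→d19:-→d20:-→d21:-→d22:-→d23:-→d24:-→d25:-→d26:-→d27:-→d28:H3  best=H3
  + 112.166.214.0/24 (H0) depth=24
  + 0.0.0.0/0 (H1) depth=0
  del 0.0.0.0/0 (clear depth 0)
  ? 224.135.129.0  path d0:-→d1:-→d2:-→d3:-→d4:-→d5:-→d6:-→d7:-→d8:H1→d9:-→d10:-→d11:-→d12:-→d13:-→d14:-→d15:-→d16:-→d17:-→d18:-→d19:-→d20:-→d21:-→d22:-→d23:-→d24:H1→d25:-→d26:-  best=H1
  ? 240.135.129.0  path d0:-→d1:-→d2:-→d3:-→d4:-→d5:-→d6:-→d7:-  best=no-route
  + 0.0.0.0/0 (H2) depth=0

== LOOKUPS ==
["H0","no-route","H2","no-route","H2","no-route","no-route","H1","H1","H3","H2","H0","H2","H3","H1","no-route"]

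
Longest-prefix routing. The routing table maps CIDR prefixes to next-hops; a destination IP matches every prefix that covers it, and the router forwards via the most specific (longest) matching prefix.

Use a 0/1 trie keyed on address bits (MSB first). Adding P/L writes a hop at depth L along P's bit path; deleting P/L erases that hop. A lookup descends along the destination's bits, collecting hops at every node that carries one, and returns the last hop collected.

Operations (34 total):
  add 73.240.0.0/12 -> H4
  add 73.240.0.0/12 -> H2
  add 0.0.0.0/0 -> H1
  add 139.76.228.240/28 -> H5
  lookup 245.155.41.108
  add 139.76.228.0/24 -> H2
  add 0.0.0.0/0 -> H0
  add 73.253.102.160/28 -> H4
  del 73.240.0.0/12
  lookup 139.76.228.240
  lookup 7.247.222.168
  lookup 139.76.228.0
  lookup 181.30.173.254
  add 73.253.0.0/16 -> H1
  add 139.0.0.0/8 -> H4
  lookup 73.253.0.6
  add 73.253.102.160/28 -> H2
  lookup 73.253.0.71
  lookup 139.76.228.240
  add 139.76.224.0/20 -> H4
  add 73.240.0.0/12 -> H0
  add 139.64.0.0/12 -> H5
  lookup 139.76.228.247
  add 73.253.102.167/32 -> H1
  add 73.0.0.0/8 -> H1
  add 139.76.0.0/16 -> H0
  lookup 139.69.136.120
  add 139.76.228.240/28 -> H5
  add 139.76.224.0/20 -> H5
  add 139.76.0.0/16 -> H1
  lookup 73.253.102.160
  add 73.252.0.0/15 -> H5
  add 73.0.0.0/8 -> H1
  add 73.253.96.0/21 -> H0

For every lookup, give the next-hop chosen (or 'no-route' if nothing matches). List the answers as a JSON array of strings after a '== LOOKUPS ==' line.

Trace:
  + 73.240.0.0/12 (H4) depth=12
  + 73.240.0.0/12 (H2) depth=12
  + 0.0.0.0/0 (H1) depth=0
  + 139.76.228.240/28 (H5) depth=28
  Q 245.155.41.108: descend 1 ; hops seen [H1] ; pick H1
  + 139.76.228.0/24 (H2) depth=24
  + 0.0.0.0/0 (H0) depth=0
  + 73.253.102.160/28 (H4) depth=28
  - 73.240.0.0/12 clear@12
  Q 139.76.228.240: descend 1000101101001100111001001111 ; hops seen [H0,H2,H5] ; pick H5
  Q 7.247.222.168: descend 0 ; hops seen [H0] ; pick H0
  Q 139.76.228.0: descend 100010110100110011100100 ; hops seen [H0,H2] ; pick H2
  Q 181.30.173.254: descend 10 ; hops seen [H0] ; pick H0
  + 73.253.0.0/16 (H1) depth=16
  + 139.0.0.0/8 (H4) depth=8
  Q 73.253.0.6: descend 01001001111111010 ; hops seen [H0,H1] ; pick H1
  + 73.253.102.160/28 (H2) depth=28
  Q 73.253.0.71: descend 01001001111111010 ; hops seen [H0,H1] ; pick H1
  Q 139.76.228.240: descend 1000101101001100111001001111 ; hops seen [H0,H4,H2,H5] ; pick H5
  + 139.76.224.0/20 (H4) depth=20
  + 73.240.0.0/12 (H0) depth=12
  + 139.64.0.0/12 (H5) depth=12
  Q 139.76.228.247: descend 1000101101001100111001001111 ; hops seen [H0,H4,H5,H4,H2,H5] ; pick H5
  + 73.253.102.167/32 (H1) depth=32
  + 73.0.0.0/8 (H1) depth=8
  + 139.76.0.0/16 (H0) depth=16
  Q 139.69.136.120: descend 100010110100 ; hops seen [H0,H4,H5] ; pick H5
  + 139.76.228.240/28 (H5) depth=28
  + 139.76.224.0/20 (H5) depth=20
  + 139.76.0.0/16 (H1) depth=16
  Q 73.253.102.160: descend 01001001111111010110011010100 ; hops seen [H0,H1,H0,H1,H2] ; pick H2
  + 73.252.0.0/15 (H5) depth=15
  + 73.0.0.0/8 (H1) depth=8
  + 73.253.96.0/21 (H0) depth=21

== LOOKUPS ==
["H1","H5","H0","H2","H0","H1","H1","H5","H5","H5","H2"]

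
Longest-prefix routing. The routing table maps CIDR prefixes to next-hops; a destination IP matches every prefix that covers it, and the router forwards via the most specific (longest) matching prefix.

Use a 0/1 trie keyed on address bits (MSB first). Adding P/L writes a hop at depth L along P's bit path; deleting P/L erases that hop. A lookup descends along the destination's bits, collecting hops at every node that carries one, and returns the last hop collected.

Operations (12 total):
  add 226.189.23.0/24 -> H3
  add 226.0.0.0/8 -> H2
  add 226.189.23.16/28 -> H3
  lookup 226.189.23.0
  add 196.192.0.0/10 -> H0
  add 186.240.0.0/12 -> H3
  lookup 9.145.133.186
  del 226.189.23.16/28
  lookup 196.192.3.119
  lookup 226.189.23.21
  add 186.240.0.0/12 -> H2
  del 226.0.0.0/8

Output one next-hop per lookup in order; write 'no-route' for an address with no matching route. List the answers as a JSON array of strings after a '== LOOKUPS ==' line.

Apply in order:
  + 226.189.23.0/24 (H3) depth=24
  + 226.0.0.0/8 (H2) depth=8
  + 226.189.23.16/28 (H3) depth=28
  ? 226.189.23.0  path d0:-→d1:-→d2:-→d3:-→d4:-→d5:-→d6:-→d7:-→d8:H2→d9:-→d10:-→d11:-→d12:-→d13:-→d14:-→d15:-→d16:-→d17:-→d18:-→d19:-→d20:-→d21:-→d22:-→d23:-→d24:H3→d25:-→d26:-→d27:-  best=H3
  + 196.192.0.0/10 (H0) depth=10
  + 186.240.0.0/12 (H3) depth=12
  ? 9.145.133.186  path d0:-  best=no-route
  - 226.189.23.16/28 clear@28
  ? 196.192.3.119  path d0:-→d1:-→d2:-→d3:-→d4:-→d5:-→d6:-→d7:-→d8:-→d9:-→d10:H0  best=H0
  ? 226.189.23.21  path d0:-→d1:-→d2:-→d3:-→d4:-→d5:-→d6:-→d7:-→d8:H2→d9:-→d10:-→d11:-→d12:-→d13:-→d14:-→d15:-→d16:-→d17:-→d18:-→d19:-→d20:-→d21:-→d22:-→d23:-→d24:H3→d25:-→d26:-→d27:-→d28:-  best=H3
  + 186.240.0.0/12 (H2) depth=12
  - 226.0.0.0/8 clear@8

== LOOKUPS ==
["H3","no-route","H0","H3"]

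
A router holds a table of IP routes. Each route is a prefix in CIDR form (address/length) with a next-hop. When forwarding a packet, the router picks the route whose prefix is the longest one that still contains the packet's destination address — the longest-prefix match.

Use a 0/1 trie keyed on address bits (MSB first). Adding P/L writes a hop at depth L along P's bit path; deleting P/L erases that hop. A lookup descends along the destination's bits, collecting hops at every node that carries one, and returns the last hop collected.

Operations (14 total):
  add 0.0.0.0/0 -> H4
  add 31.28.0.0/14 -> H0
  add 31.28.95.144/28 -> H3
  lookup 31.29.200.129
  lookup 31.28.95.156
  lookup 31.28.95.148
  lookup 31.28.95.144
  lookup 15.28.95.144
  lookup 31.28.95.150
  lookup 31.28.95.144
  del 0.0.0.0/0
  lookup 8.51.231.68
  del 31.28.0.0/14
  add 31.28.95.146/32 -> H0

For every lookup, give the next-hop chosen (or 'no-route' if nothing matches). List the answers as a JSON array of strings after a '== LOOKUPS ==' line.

Apply in order:
  + 0.0.0.0/0 (H4) depth=0
  + 31.28.0.0/14 (H0) depth=14
  + 31.28.95.144/28 (H3) depth=28
  ? 31.29.200.129  path d0:H4→d1:-→d2:-→d3:-→d4:-→d5:-→d6:-→d7:-→d8:-→d9:-→d10:-→d11:-→d12:-→d13:-→d14:H0→d15:-  best=H0
  ? 31.28.95.156  path d0:H4→d1:-→d2:-→d3:-→d4:-→d5:-→d6:-→d7:-→d8:-→d9:-→d10:-→d11:-→d12:-→d13:-→d14:H0→d15:-→d16:-→d17:-→d18:-→d19:-→d20:-→d21:-→d22:-→d23:-→d24:-→d25:-→d26:-→d27:-→d28:H3  best=H3
  ? 31.28.95.148  path d0:H4→d1:-→d2:-→d3:-→d4:-→d5:-→d6:-→d7:-→d8:-→d9:-→d10:-→d11:-→d12:-→d13:-→d14:H0→d15:-→d16:-→d17:-→d18:-→d19:-→d20:-→d21:-→d22:-→d23:-→d24:-→d25:-→d26:-→d27:-→d28:H3  best=H3
  ? 31.28.95.144  path d0:H4→d1:-→d2:-→d3:-→d4:-→d5:-→d6:-→d7:-→d8:-→d9:-→d10:-→d11:-→d12:-→d13:-→d14:H0→d15:-→d16:-→d17:-→d18:-→d19:-→d20:-→d21:-→d22:-→d23:-→d24:-→d25:-→d26:-→d27:-→d28:H3  best=H3
  ? 15.28.95.144  path d0:H4→d1:-→d2:-→d3:-  best=H4
  ? 31.28.95.150  path d0:H4→d1:-→d2:-→d3:-→d4:-→d5:-→d6:-→d7:-→d8:-→d9:-→d10:-→d11:-→d12:-→d13:-→d14:H0→d15:-→d16:-→d17:-→d18:-→d19:-→d20:-→d21:-→d22:-→d23:-→d24:-→d25:-→d26:-→d27:-→d28:H3  best=H3
  ? 31.28.95.144  path d0:H4→d1:-→d2:-→d3:-→d4:-→d5:-→d6:-→d7:-→d8:-→d9:-→d10:-→d11:-→d12:-→d13:-→d14:H0→d15:-→d16:-→d17:-→d18:-→d19:-→d20:-→d21:-→d22:-→d23:-→d24:-→d25:-→d26:-→d27:-→d28:H3  best=H3
  - 0.0.0.0/0 clear@0
  ? 8.51.231.68  path d0:-→d1:-→d2:-→d3:-  best=no-route
  - 31.28.0.0/14 clear@14
  + 31.28.95.146/32 (H0) depth=32

== LOOKUPS ==
["H0","H3","H3","H3","H4","H3","H3","no-route"]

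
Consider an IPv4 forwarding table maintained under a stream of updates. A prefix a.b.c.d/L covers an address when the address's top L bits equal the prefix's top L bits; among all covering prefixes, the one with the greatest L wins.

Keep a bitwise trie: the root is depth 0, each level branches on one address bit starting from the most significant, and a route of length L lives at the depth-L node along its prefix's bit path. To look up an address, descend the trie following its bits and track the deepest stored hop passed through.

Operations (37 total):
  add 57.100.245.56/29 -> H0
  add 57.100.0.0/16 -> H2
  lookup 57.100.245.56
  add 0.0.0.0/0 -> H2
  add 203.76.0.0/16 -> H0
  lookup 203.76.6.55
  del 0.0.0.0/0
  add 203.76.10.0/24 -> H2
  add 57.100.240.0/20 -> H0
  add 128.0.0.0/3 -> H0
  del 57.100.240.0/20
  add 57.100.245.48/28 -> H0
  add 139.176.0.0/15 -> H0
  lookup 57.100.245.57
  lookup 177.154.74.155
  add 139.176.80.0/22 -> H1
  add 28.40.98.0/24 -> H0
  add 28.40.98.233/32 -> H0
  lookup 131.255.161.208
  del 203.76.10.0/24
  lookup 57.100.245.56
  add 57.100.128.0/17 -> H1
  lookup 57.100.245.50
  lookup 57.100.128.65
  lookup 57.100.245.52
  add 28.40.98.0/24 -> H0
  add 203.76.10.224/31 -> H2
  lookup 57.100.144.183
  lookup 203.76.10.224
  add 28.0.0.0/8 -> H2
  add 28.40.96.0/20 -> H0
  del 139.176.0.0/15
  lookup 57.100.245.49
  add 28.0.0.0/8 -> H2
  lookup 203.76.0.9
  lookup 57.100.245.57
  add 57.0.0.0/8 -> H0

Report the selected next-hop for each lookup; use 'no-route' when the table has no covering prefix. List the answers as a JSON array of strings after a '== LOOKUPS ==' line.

Process each operation:
  add 57.100.245.56/29 -> H0 at depth 29
  add 57.100.0.0/16 -> H2 at depth 16
  Q 57.100.245.56: descend 00111001011001001111010100111 ; hops seen [H2,H0] ; pick H0
  add 0.0.0.0/0 -> H2 at depth 0
  add 203.76.0.0/16 -> H0 at depth 16
  Q 203.76.6.55: descend 1100101101001100 ; hops seen [H2,H0] ; pick H0
  del 0.0.0.0/0 (clear depth 0)
  add 203.76.10.0/24 -> H2 at depth 24
  add 57.100.240.0/20 -> H0 at depth 20
  add 128.0.0.0/3 -> H0 at depth 3
  del 57.100.240.0/20 (clear depth 20)
  add 57.100.245.48/28 -> H0 at depth 28
  add 139.176.0.0/15 -> H0 at depth 15
  Q 57.100.245.57: descend 00111001011001001111010100111 ; hops seen [H2,H0,H0] ; pick H0
  Q 177.154.74.155: descend 10 ; hops seen [∅] ; pick no-route
  add 139.176.80.0/22 -> H1 at depth 22
  add 28.40.98.0/24 -> H0 at depth 24
  add 28.40.98.233/32 -> H0 at depth 32
  Q 131.255.161.208: descend 1000 ; hops seen [H0] ; pick H0
  del 203.76.10.0/24 (clear depth 24)
  Q 57.100.245.56: descend 00111001011001001111010100111 ; hops seen [H2,H0,H0] ; pick H0
  add 57.100.128.0/17 -> H1 at depth 17
  Q 57.100.245.50: descend 0011100101100100111101010011 ; hops seen [H2,H1,H0] ; pick H0
  Q 57.100.128.65: descend 00111001011001001 ; hops seen [H2,H1] ; pick H1
  Q 57.100.245.52: descend 0011100101100100111101010011 ; hops seen [H2,H1,H0] ; pick H0
  add 28.40.98.0/24 -> H0 at depth 24
  add 203.76.10.224/31 -> H2 at depth 31
  Q 57.100.144.183: descend 00111001011001001 ; hops seen [H2,H1] ; pick H1
  Q 203.76.10.224: descend 1100101101001100000010101110000 ; hops seen [H0,H2] ; pick H2
  add 28.0.0.0/8 -> H2 at depth 8
  add 28.40.96.0/20 -> H0 at depth 20
  del 139.176.0.0/15 (clear depth 15)
  Q 57.100.245.49: descend 0011100101100100111101010011 ; hops seen [H2,H1,H0] ; pick H0
  add 28.0.0.0/8 -> H2 at depth 8
  Q 203.76.0.9: descend 11001011010011000000 ; hops seen [H0] ; pick H0
  Q 57.100.245.57: descend 00111001011001001111010100111 ; hops seen [H2,H1,H0,H0] ; pick H0
  add 57.0.0.0/8 -> H0 at depth 8

== LOOKUPS ==
["H0","H0","H0","no-route","H0","H0","H0","H1","H0","H1","H2","H0","H0","H0"]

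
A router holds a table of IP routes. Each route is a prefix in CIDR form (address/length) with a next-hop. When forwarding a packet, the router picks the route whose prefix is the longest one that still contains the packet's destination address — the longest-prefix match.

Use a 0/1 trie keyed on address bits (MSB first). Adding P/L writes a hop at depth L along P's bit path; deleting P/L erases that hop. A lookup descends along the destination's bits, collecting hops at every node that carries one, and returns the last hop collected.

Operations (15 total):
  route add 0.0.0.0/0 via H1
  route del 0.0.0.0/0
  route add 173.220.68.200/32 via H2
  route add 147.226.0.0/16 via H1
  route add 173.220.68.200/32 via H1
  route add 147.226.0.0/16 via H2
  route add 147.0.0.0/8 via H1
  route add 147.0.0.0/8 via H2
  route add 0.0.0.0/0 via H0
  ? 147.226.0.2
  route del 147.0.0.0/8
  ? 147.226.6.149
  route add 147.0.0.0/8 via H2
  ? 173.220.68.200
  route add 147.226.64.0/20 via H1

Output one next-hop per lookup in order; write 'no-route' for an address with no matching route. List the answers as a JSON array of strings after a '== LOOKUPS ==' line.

Apply in order:
  + 0.0.0.0/0 (H1) depth=0
  - 0.0.0.0/0 clear@0
  + 173.220.68.200/32 (H2) depth=32
  + 147.226.0.0/16 (H1) depth=16
  + 173.220.68.200/32 (H1) depth=32
  + 147.226.0.0/16 (H2) depth=16
  + 147.0.0.0/8 (H1) depth=8
  + 147.0.0.0/8 (H2) depth=8
  + 0.0.0.0/0 (H0) depth=0
  Q 147.226.0.2: descend 1001001111100010 ; hops seen [H0,H2,H2] ; pick H2
  - 147.0.0.0/8 clear@8
  Q 147.226.6.149: descend 1001001111100010 ; hops seen [H0,H2] ; pick H2
  + 147.0.0.0/8 (H2) depth=8
  Q 173.220.68.200: descend 10101101110111000100010011001000 ; hops seen [H0,H1] ; pick H1
  + 147.226.64.0/20 (H1) depth=20

== LOOKUPS ==
["H2","H2","H1"]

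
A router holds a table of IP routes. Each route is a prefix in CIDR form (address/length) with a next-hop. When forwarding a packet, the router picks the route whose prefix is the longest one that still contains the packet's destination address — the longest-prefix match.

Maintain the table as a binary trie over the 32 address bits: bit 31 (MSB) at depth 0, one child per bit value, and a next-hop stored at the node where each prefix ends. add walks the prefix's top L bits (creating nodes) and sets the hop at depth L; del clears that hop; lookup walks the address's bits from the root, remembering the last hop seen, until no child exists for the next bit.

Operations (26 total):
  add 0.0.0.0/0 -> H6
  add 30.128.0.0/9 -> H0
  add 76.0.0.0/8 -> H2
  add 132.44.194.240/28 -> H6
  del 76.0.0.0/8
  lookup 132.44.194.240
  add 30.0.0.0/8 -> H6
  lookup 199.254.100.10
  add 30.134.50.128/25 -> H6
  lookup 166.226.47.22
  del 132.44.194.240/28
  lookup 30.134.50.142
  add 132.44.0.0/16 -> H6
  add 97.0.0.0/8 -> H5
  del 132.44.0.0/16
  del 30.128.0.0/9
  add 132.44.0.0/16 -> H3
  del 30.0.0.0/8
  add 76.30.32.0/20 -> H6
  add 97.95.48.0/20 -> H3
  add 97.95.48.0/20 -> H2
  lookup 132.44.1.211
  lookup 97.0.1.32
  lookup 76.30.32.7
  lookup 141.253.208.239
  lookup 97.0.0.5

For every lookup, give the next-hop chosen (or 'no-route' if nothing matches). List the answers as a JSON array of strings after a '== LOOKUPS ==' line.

Trace:
  add 0.0.0.0/0 -> H6 at depth 0
  add 30.128.0.0/9 -> H0 at depth 9
  add 76.0.0.0/8 -> H2 at depth 8
  add 132.44.194.240/28 -> H6 at depth 28
  del 76.0.0.0/8 (clear depth 8)
  ? 132.44.194.240  path d0:H6→d1:-→d2:-→d3:-→d4:-→d5:-→d6:-→d7:-→d8:-→d9:-→d10:-→d11:-→d12:-→d13:-→d14:-→d15:-→d16:-→d17:-→d18:-→d19:-→d20:-→d21:-→d22:-→d23:-→d24:-→d25:-→d26:-→d27:-→d28:H6  best=H6
  add 30.0.0.0/8 -> H6 at depth 8
  ? 199.254.100.10  path d0:H6→d1:-  best=H6
  add 30.134.50.128/25 -> H6 at depth 25
  ? 166.226.47.22  path d0:H6→d1:-→d2:-  best=H6
  del 132.44.194.240/28 (clear depth 28)
  ? 30.134.50.142  path d0:H6→d1:-→d2:-→d3:-→d4:-→d5:-→d6:-→d7:-→d8:H6→d9:H0→d10:-→d11:-→d12:-→d13:-→d14:-→d15:-→d16:-→d17:-→d18:-→d19:-→d20:-→d21:-→d22:-→d23:-→d24:-→d25:H6  best=H6
  add 132.44.0.0/16 -> H6 at depth 16
  add 97.0.0.0/8 -> H5 at depth 8
  del 132.44.0.0/16 (clear depth 16)
  del 30.128.0.0/9 (clear depth 9)
  add 132.44.0.0/16 -> H3 at depth 16
  del 30.0.0.0/8 (clear depth 8)
  add 76.30.32.0/20 -> H6 at depth 20
  add 97.95.48.0/20 -> H3 at depth 20
  add 97.95.48.0/20 -> H2 at depth 20
  ? 132.44.1.211  path d0:H6→d1:-→d2:-→d3:-→d4:-→d5:-→d6:-→d7:-→d8:-→d9:-→d10:-→d11:-→d12:-→d13:-→d14:-→d15:-→d16:H3  best=H3
  ? 97.0.1.32  path d0:H6→d1:-→d2:-→d3:-→d4:-→d5:-→d6:-→d7:-→d8:H5→d9:-  best=H5
  ? 76.30.32.7  path d0:H6→d1:-→d2:-→d3:-→d4:-→d5:-→d6:-→d7:-→d8:-→d9:-→d10:-→d11:-→d12:-→d13:-→d14:-→d15:-→d16:-→d17:-→d18:-→d19:-→d20:H6  best=H6
  ? 141.253.208.239  path d0:H6→d1:-→d2:-→d3:-→d4:-  best=H6
  ? 97.0.0.5  path d0:H6→d1:-→d2:-→d3:-→d4:-→d5:-→d6:-→d7:-→d8:H5→d9:-  best=H5

== LOOKUPS ==
["H6","H6","H6","H6","H3","H5","H6","H6","H5"]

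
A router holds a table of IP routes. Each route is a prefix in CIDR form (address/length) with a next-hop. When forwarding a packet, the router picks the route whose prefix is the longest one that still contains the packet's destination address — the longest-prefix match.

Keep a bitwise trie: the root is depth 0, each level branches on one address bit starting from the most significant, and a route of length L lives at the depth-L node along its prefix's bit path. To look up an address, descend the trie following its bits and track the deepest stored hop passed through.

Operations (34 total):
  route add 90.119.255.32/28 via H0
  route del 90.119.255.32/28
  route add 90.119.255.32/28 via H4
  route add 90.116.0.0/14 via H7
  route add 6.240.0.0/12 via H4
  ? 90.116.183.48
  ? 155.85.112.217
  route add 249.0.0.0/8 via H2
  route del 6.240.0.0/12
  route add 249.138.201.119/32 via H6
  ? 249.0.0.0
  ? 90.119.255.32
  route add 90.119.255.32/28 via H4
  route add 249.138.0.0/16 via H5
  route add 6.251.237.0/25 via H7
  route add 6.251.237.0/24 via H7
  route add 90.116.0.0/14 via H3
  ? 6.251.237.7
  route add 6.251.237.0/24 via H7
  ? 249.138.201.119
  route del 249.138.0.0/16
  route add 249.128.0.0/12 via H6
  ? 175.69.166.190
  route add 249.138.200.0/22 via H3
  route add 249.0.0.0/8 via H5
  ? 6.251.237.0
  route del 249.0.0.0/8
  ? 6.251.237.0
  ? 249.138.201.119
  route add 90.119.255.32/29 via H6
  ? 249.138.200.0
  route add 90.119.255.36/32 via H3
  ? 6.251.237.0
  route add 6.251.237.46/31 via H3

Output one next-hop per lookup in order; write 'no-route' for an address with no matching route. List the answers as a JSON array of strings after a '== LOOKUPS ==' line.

Apply in order:
  add 90.119.255.32/28 -> H0 at depth 28
  - 90.119.255.32/28 clear@28
  add 90.119.255.32/28 -> H4 at depth 28
  add 90.116.0.0/14 -> H7 at depth 14
  add 6.240.0.0/12 -> H4 at depth 12
  ? 90.116.183.48  path d0:-→d1:-→d2:-→d3:-→d4:-→d5:-→d6:-→d7:-→d8:-→d9:-→d10:-→d11:-→d12:-→d13:-→d14:H7  best=H7
  ? 155.85.112.217  path d0:-  best=no-route
  add 249.0.0.0/8 -> H2 at depth 8
  - 6.240.0.0/12 clear@12
  add 249.138.201.119/32 -> H6 at depth 32
  ? 249.0.0.0  path d0:-→d1:-→d2:-→d3:-→d4:-→d5:-→d6:-→d7:-→d8:H2  best=H2
  ? 90.119.255.32  path d0:-→d1:-→d2:-→d3:-→d4:-→d5:-→d6:-→d7:-→d8:-→d9:-→d10:-→d11:-→d12:-→d13:-→d14:H7→d15:-→d16:-→d17:-→d18:-→d19:-→d20:-→d21:-→d22:-→d23:-→d24:-→d25:-→d26:-→d27:-→d28:H4  best=H4
  add 90.119.255.32/28 -> H4 at depth 28
  add 249.138.0.0/16 -> H5 at depth 16
  add 6.251.237.0/25 -> H7 at depth 25
  add 6.251.237.0/24 -> H7 at depth 24
  add 90.116.0.0/14 -> H3 at depth 14
  ? 6.251.237.7  path d0:-→d1:-→d2:-→d3:-→d4:-→d5:-→d6:-→d7:-→d8:-→d9:-→d10:-→d11:-→d12:-→d13:-→d14:-→d15:-→d16:-→d17:-→d18:-→d19:-→d20:-→d21:-→d22:-→d23:-→d24:H7→d25:H7  best=H7
  add 6.251.237.0/24 -> H7 at depth 24
  ? 249.138.201.119  path d0:-→d1:-→d2:-→d3:-→d4:-→d5:-→d6:-→d7:-→d8:H2→d9:-→d10:-→d11:-→d12:-→d13:-→d14:-→d15:-→d16:H5→d17:-→d18:-→d19:-→d20:-→d21:-→d22:-→d23:-→d24:-→d25:-→d26:-→d27:-→d28:-→d29:-→d30:-→d31:-→d32:H6  best=H6
  - 249.138.0.0/16 clear@16
  add 249.128.0.0/12 -> H6 at depth 12
  ? 175.69.166.190  path d0:-→d1:-  best=no-route
  add 249.138.200.0/22 -> H3 at depth 22
  add 249.0.0.0/8 -> H5 at depth 8
  ? 6.251.237.0  path d0:-→d1:-→d2:-→d3:-→d4:-→d5:-→d6:-→d7:-→d8:-→d9:-→d10:-→d11:-→d12:-→d13:-→d14:-→d15:-→d16:-→d17:-→d18:-→d19:-→d20:-→d21:-→d22:-→d23:-→d24:H7→d25:H7  best=H7
  - 249.0.0.0/8 clear@8
  ? 6.251.237.0  path d0:-→d1:-→d2:-→d3:-→d4:-→d5:-→d6:-→d7:-→d8:-→d9:-→d10:-→d11:-→d12:-→d13:-→d14:-→d15:-→d16:-→d17:-→d18:-→d19:-→d20:-→d21:-→d22:-→d23:-→d24:H7→d25:H7  best=H7
  ? 249.138.201.119  path d0:-→d1:-→d2:-→d3:-→d4:-→d5:-→d6:-→d7:-→d8:-→d9:-→d10:-→d11:-→d12:H6→d13:-→d14:-→d15:-→d16:-→d17:-→d18:-→d19:-→d20:-→d21:-→d22:H3→d23:-→d24:-→d25:-→d26:-→d27:-→d28:-→d29:-→d30:-→d31:-→d32:H6  best=H6
  add 90.119.255.32/29 -> H6 at depth 29
  ? 249.138.200.0  path d0:-→d1:-→d2:-→d3:-→d4:-→d5:-→d6:-→d7:-→d8:-→d9:-→d10:-→d11:-→d12:H6→d13:-→d14:-→d15:-→d16:-→d17:-→d18:-→d19:-→d20:-→d21:-→d22:H3→d23:-  best=H3
  add 90.119.255.36/32 -> H3 at depth 32
  ? 6.251.237.0  path d0:-→d1:-→d2:-→d3:-→d4:-→d5:-→d6:-→d7:-→d8:-→d9:-→d10:-→d11:-→d12:-→d13:-→d14:-→d15:-→d16:-→d17:-→d18:-→d19:-→d20:-→d21:-→d22:-→d23:-→d24:H7→d25:H7  best=H7
  add 6.251.237.46/31 -> H3 at depth 31

== LOOKUPS ==
["H7","no-route","H2","H4","H7","H6","no-route","H7","H7","H6","H3","H7"]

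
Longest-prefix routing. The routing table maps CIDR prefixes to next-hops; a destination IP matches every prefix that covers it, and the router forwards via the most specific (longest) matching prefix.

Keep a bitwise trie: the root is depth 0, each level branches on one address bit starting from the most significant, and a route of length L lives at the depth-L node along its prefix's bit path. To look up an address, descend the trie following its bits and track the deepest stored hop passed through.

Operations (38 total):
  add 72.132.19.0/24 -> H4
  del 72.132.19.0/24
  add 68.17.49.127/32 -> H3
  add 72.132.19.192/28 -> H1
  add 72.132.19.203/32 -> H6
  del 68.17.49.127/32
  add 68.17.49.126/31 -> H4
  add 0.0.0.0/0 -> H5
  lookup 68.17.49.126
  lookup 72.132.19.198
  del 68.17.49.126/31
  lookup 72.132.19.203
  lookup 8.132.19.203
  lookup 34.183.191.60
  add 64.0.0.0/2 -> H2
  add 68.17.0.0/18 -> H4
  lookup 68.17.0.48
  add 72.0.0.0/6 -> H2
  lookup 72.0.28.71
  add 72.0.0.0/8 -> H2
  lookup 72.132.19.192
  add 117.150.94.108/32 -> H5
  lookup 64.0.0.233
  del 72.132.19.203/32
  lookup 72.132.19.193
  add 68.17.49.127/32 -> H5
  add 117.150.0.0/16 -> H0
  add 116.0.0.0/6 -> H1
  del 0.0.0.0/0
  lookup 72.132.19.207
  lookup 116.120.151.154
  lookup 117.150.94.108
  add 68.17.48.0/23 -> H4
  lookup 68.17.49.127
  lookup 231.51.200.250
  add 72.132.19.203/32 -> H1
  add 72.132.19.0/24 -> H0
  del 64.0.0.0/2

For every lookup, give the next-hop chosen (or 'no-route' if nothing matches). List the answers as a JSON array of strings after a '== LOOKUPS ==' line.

Trace:
  + 72.132.19.0/24 (H4) depth=24
  - 72.132.19.0/24 clear@24
  + 68.17.49.127/32 (H3) depth=32
  + 72.132.19.192/28 (H1) depth=28
  + 72.132.19.203/32 (H6) depth=32
  - 68.17.49.127/32 clear@32
  + 68.17.49.126/31 (H4) depth=31
  + 0.0.0.0/0 (H5) depth=0
  ? 68.17.49.126  path d0:H5→d1:-→d2:-→d3:-→d4:-→d5:-→d6:-→d7:-→d8:-→d9:-→d10:-→d11:-→d12:-→d13:-→d14:-→d15:-→d16:-→d17:-→d18:-→d19:-→d20:-→d21:-→d22:-→d23:-→d24:-→d25:-→d26:-→d27:-→d28:-→d29:-→d30:-→d31:H4  best=H4
  ? 72.132.19.198  path d0:H5→d1:-→d2:-→d3:-→d4:-→d5:-→d6:-→d7:-→d8:-→d9:-→d10:-→d11:-→d12:-→d13:-→d14:-→d15:-→d16:-→d17:-→d18:-→d19:-→d20:-→d21:-→d22:-→d23:-→d24:-→d25:-→d26:-→d27:-→d28:H1  best=H1
  - 68.17.49.126/31 clear@31
  ? 72.132.19.203  path d0:H5→d1:-→d2:-→d3:-→d4:-→d5:-→d6:-→d7:-→d8:-→d9:-→d10:-→d11:-→d12:-→d13:-→d14:-→d15:-→d16:-→d17:-→d18:-→d19:-→d20:-→d21:-→d22:-→d23:-→d24:-→d25:-→d26:-→d27:-→d28:H1→d29:-→d30:-→d31:-→d32:H6  best=H6
  ? 8.132.19.203  path d0:H5→d1:-  best=H5
  ? 34.183.191.60  path d0:H5→d1:-  best=H5
  + 64.0.0.0/2 (H2) depth=2
  + 68.17.0.0/18 (H4) depth=18
  ? 68.17.0.48  path d0:H5→d1:-→d2:H2→d3:-→d4:-→d5:-→d6:-→d7:-→d8:-→d9:-→d10:-→d11:-→d12:-→d13:-→d14:-→d15:-→d16:-→d17:-→d18:H4  best=H4
  + 72.0.0.0/6 (H2) depth=6
  ? 72.0.28.71  path d0:H5→d1:-→d2:H2→d3:-→d4:-→d5:-→d6:H2→d7:-→d8:-  best=H2
  + 72.0.0.0/8 (H2) depth=8
  ? 72.132.19.192  path d0:H5→d1:-→d2:H2→d3:-→d4:-→d5:-→d6:H2→d7:-→d8:H2→d9:-→d10:-→d11:-→d12:-→d13:-→d14:-→d15:-→d16:-→d17:-→d18:-→d19:-→d20:-→d21:-→d22:-→d23:-→d24:-→d25:-→d26:-→d27:-→d28:H1  best=H1
  + 117.150.94.108/32 (H5) depth=32
  ? 64.0.0.233  path d0:H5→d1:-→d2:H2→d3:-→d4:-→d5:-  best=H2
  - 72.132.19.203/32 clear@32
  ? 72.132.19.193  path d0:H5→d1:-→d2:H2→d3:-→d4:-→d5:-→d6:H2→d7:-→d8:H2→d9:-→d10:-→d11:-→d12:-→d13:-→d14:-→d15:-→d16:-→d17:-→d18:-→d19:-→d20:-→d21:-→d22:-→d23:-→d24:-→d25:-→d26:-→d27:-→d28:H1  best=H1
  + 68.17.49.127/32 (H5) depth=32
  + 117.150.0.0/16 (H0) depth=16
  + 116.0.0.0/6 (H1) depth=6
  - 0.0.0.0/0 clear@0
  ? 72.132.19.207  path d0:-→d1:-→d2:H2→d3:-→d4:-→d5:-→d6:H2→d7:-→d8:H2→d9:-→d10:-→d11:-→d12:-→d13:-→d14:-→d15:-→d16:-→d17:-→d18:-→d19:-→d20:-→d21:-→d22:-→d23:-→d24:-→d25:-→d26:-→d27:-→d28:H1→d29:-  best=H1
  ? 116.120.151.154  path d0:-→d1:-→d2:H2→d3:-→d4:-→d5:-→d6:H1→d7:-  best=H1
  ? 117.150.94.108  path d0:-→d1:-→d2:H2→d3:-→d4:-→d5:-→d6:H1→d7:-→d8:-→d9:-→d10:-→d11:-→d12:-→d13:-→d14:-→d15:-→d16:H0→d17:-→d18:-→d19:-→d20:-→d21:-→d22:-→d23:-→d24:-→d25:-→d26:-→d27:-→d28:-→d29:-→d30:-→d31:-→d32:H5  best=H5
  + 68.17.48.0/23 (H4) depth=23
  ? 68.17.49.127  path d0:-→d1:-→d2:H2→d3:-→d4:-→d5:-→d6:-→d7:-→d8:-→d9:-→d10:-→d11:-→d12:-→d13:-→d14:-→d15:-→d16:-→d17:-→d18:H4→d19:-→d20:-→d21:-→d22:-→d23:H4→d24:-→d25:-→d26:-→d27:-→d28:-→d29:-→d30:-→d31:-→d32:H5  best=H5
  ? 231.51.200.250  path d0:-  best=no-route
  + 72.132.19.203/32 (H1) depth=32
  + 72.132.19.0/24 (H0) depth=24
  - 64.0.0.0/2 clear@2

== LOOKUPS ==
["H4","H1","H6","H5","H5","H4","H2","H1","H2","H1","H1","H1","H5","H5","no-route"]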